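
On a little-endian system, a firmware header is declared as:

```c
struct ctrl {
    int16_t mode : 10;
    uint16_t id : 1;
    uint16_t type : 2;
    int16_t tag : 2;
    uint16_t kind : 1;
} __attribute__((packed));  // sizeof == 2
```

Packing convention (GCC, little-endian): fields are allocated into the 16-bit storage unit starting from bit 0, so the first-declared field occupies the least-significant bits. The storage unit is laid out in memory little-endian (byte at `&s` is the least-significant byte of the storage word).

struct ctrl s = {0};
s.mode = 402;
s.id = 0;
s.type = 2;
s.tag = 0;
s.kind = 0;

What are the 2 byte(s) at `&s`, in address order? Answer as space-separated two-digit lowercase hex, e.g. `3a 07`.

[0+:10] mode=402 & 0x3ff = 0x192; word=0x0192
[10+:1] id=0 & 0x1 = 0x0; word=0x0192
[11+:2] type=2 & 0x3 = 0x2; word=0x1192
[13+:2] tag=0 & 0x3 = 0x0; word=0x1192
[15+:1] kind=0 & 0x1 = 0x0; word=0x1192
word = 0x1192 → little-endian bytes:
  [0]=0x92  [1]=0x11

92 11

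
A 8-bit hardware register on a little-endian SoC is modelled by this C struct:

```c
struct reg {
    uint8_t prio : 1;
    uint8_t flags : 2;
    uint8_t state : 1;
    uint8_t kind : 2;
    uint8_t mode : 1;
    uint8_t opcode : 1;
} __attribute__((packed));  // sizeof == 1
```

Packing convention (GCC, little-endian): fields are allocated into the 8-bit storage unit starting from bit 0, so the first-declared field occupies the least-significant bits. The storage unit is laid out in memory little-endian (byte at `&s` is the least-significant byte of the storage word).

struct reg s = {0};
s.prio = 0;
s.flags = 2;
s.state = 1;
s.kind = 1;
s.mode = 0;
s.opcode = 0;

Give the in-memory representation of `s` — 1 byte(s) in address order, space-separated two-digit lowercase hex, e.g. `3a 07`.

1c

prio:1 = 0 → 0x0 << 0 → word 0x00
flags:2 = 2 → 0x2 << 1 → word 0x04
state:1 = 1 → 0x1 << 3 → word 0x0c
kind:2 = 1 → 0x1 << 4 → word 0x1c
mode:1 = 0 → 0x0 << 6 → word 0x1c
opcode:1 = 0 → 0x0 << 7 → word 0x1c
word = 0x1c → little-endian bytes:
  [0]=0x1c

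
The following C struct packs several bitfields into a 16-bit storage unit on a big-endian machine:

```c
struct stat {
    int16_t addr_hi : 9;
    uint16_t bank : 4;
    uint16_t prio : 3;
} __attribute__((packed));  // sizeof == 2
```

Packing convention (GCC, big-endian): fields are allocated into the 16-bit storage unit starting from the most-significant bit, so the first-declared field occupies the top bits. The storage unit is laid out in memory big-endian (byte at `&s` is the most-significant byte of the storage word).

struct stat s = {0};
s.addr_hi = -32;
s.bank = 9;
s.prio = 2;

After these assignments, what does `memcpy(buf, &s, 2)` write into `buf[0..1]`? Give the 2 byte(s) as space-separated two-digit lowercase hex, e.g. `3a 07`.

addr_hi (9b) val=-32 bits=0x1e0 at bit 7: 0xf000
bank (4b) val=9 bits=0x9 at bit 3: 0xf048
prio (3b) val=2 bits=0x2 at bit 0: 0xf04a
word = 0xf04a → big-endian bytes:
  [0]=0xf0  [1]=0x4a

f0 4a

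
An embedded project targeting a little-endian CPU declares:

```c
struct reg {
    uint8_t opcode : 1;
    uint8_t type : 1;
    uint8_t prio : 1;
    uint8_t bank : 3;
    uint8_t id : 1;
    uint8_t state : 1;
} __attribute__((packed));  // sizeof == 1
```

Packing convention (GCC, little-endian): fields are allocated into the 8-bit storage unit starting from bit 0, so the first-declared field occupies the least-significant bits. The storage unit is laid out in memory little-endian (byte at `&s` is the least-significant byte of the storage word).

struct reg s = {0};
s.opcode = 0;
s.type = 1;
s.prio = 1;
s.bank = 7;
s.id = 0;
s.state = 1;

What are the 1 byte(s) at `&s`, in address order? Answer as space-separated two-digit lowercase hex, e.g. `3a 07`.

be

opcode:1 = 0 → 0x0 << 0 → word 0x00
type:1 = 1 → 0x1 << 1 → word 0x02
prio:1 = 1 → 0x1 << 2 → word 0x06
bank:3 = 7 → 0x7 << 3 → word 0x3e
id:1 = 0 → 0x0 << 6 → word 0x3e
state:1 = 1 → 0x1 << 7 → word 0xbe
word = 0xbe → little-endian bytes:
  [0]=0xbe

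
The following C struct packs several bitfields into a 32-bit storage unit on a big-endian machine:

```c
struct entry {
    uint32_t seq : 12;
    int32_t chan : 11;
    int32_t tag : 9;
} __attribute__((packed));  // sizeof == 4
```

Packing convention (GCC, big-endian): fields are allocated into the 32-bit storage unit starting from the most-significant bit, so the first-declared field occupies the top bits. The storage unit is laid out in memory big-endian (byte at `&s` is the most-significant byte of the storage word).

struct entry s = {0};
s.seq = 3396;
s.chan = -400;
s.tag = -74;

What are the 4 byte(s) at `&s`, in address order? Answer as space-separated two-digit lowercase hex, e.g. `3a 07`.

seq (12b) val=3396 bits=0xd44 at bit 20: 0xd4400000
chan (11b) val=-400 bits=0x670 at bit 9: 0xd44ce000
tag (9b) val=-74 bits=0x1b6 at bit 0: 0xd44ce1b6
word = 0xd44ce1b6 → big-endian bytes:
  [0]=0xd4  [1]=0x4c  [2]=0xe1  [3]=0xb6

d4 4c e1 b6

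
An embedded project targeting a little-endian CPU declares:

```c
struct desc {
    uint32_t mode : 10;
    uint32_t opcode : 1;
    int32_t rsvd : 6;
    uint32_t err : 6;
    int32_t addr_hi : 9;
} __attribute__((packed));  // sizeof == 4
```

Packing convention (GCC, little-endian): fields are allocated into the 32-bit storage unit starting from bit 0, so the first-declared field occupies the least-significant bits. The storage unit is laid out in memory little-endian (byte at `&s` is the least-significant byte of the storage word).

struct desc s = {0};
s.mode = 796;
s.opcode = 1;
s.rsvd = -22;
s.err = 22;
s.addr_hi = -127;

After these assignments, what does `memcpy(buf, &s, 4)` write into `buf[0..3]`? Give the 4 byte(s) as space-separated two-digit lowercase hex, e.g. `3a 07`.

[0+:10] mode=796 & 0x3ff = 0x31c; word=0x0000031c
[10+:1] opcode=1 & 0x1 = 0x1; word=0x0000071c
[11+:6] rsvd=-22 & 0x3f = 0x2a; word=0x0001571c
[17+:6] err=22 & 0x3f = 0x16; word=0x002d571c
[23+:9] addr_hi=-127 & 0x1ff = 0x181; word=0xc0ad571c
word = 0xc0ad571c → little-endian bytes:
  [0]=0x1c  [1]=0x57  [2]=0xad  [3]=0xc0

1c 57 ad c0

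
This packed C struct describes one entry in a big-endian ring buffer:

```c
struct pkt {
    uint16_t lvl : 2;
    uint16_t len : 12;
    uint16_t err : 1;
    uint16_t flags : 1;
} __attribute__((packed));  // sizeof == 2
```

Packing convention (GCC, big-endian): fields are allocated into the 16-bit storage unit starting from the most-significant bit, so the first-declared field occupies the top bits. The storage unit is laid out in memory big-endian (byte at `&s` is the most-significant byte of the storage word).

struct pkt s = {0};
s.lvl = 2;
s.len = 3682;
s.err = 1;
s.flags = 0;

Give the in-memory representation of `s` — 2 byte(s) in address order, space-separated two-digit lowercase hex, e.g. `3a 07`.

[14+:2] lvl=2 & 0x3 = 0x2; word=0x8000
[2+:12] len=3682 & 0xfff = 0xe62; word=0xb988
[1+:1] err=1 & 0x1 = 0x1; word=0xb98a
[0+:1] flags=0 & 0x1 = 0x0; word=0xb98a
word = 0xb98a → big-endian bytes:
  [0]=0xb9  [1]=0x8a

b9 8a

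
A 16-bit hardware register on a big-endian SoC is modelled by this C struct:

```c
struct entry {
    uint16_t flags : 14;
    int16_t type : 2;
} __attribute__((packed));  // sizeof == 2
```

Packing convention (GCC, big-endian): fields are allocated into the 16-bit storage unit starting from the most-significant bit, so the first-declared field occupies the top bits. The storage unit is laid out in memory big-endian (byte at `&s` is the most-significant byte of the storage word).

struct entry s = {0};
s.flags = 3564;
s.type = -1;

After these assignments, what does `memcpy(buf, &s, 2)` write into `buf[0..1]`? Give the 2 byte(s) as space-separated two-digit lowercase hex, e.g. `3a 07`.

[2+:14] flags=3564 & 0x3fff = 0xdec; word=0x37b0
[0+:2] type=-1 & 0x3 = 0x3; word=0x37b3
word = 0x37b3 → big-endian bytes:
  [0]=0x37  [1]=0xb3

37 b3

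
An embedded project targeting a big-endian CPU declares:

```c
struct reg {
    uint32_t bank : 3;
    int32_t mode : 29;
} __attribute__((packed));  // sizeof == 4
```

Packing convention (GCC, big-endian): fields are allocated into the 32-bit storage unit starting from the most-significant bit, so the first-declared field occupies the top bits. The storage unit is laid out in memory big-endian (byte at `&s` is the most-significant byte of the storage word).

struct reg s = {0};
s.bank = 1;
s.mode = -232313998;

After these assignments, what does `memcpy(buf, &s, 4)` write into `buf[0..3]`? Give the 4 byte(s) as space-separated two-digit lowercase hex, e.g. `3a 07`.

32 27 2b 72

[29+:3] bank=1 & 0x7 = 0x1; word=0x20000000
[0+:29] mode=-232313998 & 0x1fffffff = 0x12272b72; word=0x32272b72
word = 0x32272b72 → big-endian bytes:
  [0]=0x32  [1]=0x27  [2]=0x2b  [3]=0x72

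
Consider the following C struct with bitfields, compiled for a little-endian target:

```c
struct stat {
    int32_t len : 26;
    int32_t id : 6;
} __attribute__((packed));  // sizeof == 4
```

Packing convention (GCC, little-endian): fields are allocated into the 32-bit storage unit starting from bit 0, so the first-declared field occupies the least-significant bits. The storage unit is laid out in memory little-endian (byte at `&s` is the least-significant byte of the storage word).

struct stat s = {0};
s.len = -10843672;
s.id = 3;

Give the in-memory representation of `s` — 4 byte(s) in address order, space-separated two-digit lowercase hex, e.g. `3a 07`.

len (26b) val=-10843672 bits=0x35a89e8 at bit 0: 0x035a89e8
id (6b) val=3 bits=0x3 at bit 26: 0x0f5a89e8
word = 0x0f5a89e8 → little-endian bytes:
  [0]=0xe8  [1]=0x89  [2]=0x5a  [3]=0x0f

e8 89 5a 0f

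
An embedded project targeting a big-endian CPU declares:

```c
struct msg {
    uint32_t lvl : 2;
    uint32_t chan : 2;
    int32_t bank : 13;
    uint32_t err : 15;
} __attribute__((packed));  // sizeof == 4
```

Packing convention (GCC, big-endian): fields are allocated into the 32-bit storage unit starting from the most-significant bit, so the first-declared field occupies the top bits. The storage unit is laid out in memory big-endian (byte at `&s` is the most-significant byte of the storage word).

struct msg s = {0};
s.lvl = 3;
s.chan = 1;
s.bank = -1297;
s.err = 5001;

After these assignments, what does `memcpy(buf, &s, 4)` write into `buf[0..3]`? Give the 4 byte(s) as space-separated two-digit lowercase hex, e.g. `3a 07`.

dd 77 93 89

lvl:2 = 3 → 0x3 << 30 → word 0xc0000000
chan:2 = 1 → 0x1 << 28 → word 0xd0000000
bank:13 = -1297 → 0x1aef << 15 → word 0xdd778000
err:15 = 5001 → 0x1389 << 0 → word 0xdd779389
word = 0xdd779389 → big-endian bytes:
  [0]=0xdd  [1]=0x77  [2]=0x93  [3]=0x89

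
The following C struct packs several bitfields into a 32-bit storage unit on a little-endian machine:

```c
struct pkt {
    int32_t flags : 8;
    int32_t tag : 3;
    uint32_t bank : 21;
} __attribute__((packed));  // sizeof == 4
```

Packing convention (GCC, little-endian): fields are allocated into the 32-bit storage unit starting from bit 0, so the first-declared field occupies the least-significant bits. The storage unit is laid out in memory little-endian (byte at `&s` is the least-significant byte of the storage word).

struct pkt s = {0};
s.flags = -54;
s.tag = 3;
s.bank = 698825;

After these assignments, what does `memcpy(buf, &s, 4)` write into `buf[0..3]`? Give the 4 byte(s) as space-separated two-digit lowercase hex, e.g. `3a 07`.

flags:8 = -54 → 0xca << 0 → word 0x000000ca
tag:3 = 3 → 0x3 << 8 → word 0x000003ca
bank:21 = 698825 → 0xaa9c9 << 11 → word 0x554e4bca
word = 0x554e4bca → little-endian bytes:
  [0]=0xca  [1]=0x4b  [2]=0x4e  [3]=0x55

ca 4b 4e 55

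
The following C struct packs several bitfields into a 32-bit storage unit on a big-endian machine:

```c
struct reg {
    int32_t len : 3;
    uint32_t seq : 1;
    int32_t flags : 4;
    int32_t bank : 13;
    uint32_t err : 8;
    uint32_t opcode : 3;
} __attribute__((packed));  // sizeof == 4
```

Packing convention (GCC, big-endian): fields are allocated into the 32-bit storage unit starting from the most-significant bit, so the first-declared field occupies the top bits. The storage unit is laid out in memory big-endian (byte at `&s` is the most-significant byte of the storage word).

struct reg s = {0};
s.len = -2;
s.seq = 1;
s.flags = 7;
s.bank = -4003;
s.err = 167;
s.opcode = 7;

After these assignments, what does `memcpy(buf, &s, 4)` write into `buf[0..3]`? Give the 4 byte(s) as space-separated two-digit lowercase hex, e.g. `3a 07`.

len (3b) val=-2 bits=0x6 at bit 29: 0xc0000000
seq (1b) val=1 bits=0x1 at bit 28: 0xd0000000
flags (4b) val=7 bits=0x7 at bit 24: 0xd7000000
bank (13b) val=-4003 bits=0x105d at bit 11: 0xd782e800
err (8b) val=167 bits=0xa7 at bit 3: 0xd782ed38
opcode (3b) val=7 bits=0x7 at bit 0: 0xd782ed3f
word = 0xd782ed3f → big-endian bytes:
  [0]=0xd7  [1]=0x82  [2]=0xed  [3]=0x3f

d7 82 ed 3f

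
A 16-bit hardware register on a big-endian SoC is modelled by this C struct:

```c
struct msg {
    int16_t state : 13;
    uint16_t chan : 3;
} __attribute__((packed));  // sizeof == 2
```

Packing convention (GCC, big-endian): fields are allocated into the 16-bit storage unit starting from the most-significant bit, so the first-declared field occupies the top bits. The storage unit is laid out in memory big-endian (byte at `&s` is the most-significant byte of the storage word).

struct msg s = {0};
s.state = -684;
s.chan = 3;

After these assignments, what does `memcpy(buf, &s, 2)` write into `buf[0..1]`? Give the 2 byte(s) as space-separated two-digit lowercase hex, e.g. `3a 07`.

[3+:13] state=-684 & 0x1fff = 0x1d54; word=0xeaa0
[0+:3] chan=3 & 0x7 = 0x3; word=0xeaa3
word = 0xeaa3 → big-endian bytes:
  [0]=0xea  [1]=0xa3

ea a3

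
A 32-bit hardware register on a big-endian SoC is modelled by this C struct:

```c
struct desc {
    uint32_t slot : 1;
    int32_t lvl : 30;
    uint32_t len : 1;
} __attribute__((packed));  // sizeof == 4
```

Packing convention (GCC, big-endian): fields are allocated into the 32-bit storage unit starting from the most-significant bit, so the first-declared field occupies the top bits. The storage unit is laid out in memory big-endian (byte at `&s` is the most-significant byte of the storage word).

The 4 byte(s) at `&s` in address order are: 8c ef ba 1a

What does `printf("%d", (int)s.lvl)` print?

[0]=0x8c [1]=0xef [2]=0xba [3]=0x1a (big-endian) → word 0x8cefba1a
slot:1 @ bit 31 → (0x8cefba1a>>31)&0x1 = 0x1
lvl:30 @ bit 1 → (0x8cefba1a>>1)&0x3fffffff = 0x677dd0d  ←
len:1 @ bit 0 → (0x8cefba1a>>0)&0x1 = 0x0
lvl signed 30b, MSB=0: value = 108518669

108518669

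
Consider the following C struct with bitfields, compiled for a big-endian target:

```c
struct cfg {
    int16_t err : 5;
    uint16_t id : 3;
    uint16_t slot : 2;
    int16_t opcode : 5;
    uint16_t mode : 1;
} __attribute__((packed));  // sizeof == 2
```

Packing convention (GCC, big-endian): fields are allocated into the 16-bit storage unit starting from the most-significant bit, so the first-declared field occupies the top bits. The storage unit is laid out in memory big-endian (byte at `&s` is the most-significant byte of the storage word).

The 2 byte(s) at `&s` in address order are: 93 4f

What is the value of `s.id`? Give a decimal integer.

[0]=0x93 [1]=0x4f (big-endian) → word 0x934f
err [11+:5] = (word>>11) & 0x1f = 18
id [8+:3] = (word>>8) & 0x7 = 3  ←
slot [6+:2] = (word>>6) & 0x3 = 1
opcode [1+:5] = (word>>1) & 0x1f = 7
mode [0+:1] = (word>>0) & 0x1 = 1

3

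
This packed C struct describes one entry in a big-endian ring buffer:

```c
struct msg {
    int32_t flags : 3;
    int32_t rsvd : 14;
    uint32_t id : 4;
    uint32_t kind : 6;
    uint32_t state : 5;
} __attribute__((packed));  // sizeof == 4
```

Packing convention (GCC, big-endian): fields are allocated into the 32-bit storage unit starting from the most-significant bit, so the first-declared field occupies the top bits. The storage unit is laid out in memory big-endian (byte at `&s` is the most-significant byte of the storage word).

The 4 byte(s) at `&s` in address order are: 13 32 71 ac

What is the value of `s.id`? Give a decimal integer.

[0]=0x13 [1]=0x32 [2]=0x71 [3]=0xac (big-endian) → word 0x133271ac
flags:3 @ bit 29 → (0x133271ac>>29)&0x7 = 0x0
rsvd:14 @ bit 15 → (0x133271ac>>15)&0x3fff = 0x2664
id:4 @ bit 11 → (0x133271ac>>11)&0xf = 0xe  ←
kind:6 @ bit 5 → (0x133271ac>>5)&0x3f = 0xd
state:5 @ bit 0 → (0x133271ac>>0)&0x1f = 0xc

14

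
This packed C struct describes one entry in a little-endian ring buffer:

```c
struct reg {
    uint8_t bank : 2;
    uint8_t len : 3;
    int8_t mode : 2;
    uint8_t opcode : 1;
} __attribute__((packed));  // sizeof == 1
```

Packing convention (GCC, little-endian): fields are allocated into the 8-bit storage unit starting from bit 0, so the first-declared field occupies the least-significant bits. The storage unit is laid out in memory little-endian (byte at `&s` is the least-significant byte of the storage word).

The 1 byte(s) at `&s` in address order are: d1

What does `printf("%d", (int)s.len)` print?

[0]=0xd1 (little-endian) → word 0xd1
bank:2 @ bit 0 → (0xd1>>0)&0x3 = 0x1
len:3 @ bit 2 → (0xd1>>2)&0x7 = 0x4  ←
mode:2 @ bit 5 → (0xd1>>5)&0x3 = 0x2
opcode:1 @ bit 7 → (0xd1>>7)&0x1 = 0x1

4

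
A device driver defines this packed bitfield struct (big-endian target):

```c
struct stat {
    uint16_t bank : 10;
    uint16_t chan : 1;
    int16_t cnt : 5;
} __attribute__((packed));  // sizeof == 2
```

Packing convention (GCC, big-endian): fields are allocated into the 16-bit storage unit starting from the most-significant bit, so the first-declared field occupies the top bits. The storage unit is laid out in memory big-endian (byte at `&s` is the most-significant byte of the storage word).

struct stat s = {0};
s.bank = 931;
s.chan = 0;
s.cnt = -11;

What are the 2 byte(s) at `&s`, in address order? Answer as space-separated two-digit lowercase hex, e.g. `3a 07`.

[6+:10] bank=931 & 0x3ff = 0x3a3; word=0xe8c0
[5+:1] chan=0 & 0x1 = 0x0; word=0xe8c0
[0+:5] cnt=-11 & 0x1f = 0x15; word=0xe8d5
word = 0xe8d5 → big-endian bytes:
  [0]=0xe8  [1]=0xd5

e8 d5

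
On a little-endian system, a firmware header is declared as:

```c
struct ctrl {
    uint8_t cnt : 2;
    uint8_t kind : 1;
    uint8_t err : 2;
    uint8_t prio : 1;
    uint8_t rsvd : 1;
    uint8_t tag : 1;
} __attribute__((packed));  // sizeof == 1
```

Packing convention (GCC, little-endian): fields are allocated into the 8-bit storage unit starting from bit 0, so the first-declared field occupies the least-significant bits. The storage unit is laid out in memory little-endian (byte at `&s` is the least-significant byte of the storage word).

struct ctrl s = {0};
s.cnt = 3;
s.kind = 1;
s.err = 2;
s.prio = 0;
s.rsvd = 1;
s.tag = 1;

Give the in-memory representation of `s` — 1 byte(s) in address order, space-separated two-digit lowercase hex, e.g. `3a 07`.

cnt (2b) val=3 bits=0x3 at bit 0: 0x03
kind (1b) val=1 bits=0x1 at bit 2: 0x07
err (2b) val=2 bits=0x2 at bit 3: 0x17
prio (1b) val=0 bits=0x0 at bit 5: 0x17
rsvd (1b) val=1 bits=0x1 at bit 6: 0x57
tag (1b) val=1 bits=0x1 at bit 7: 0xd7
word = 0xd7 → little-endian bytes:
  [0]=0xd7

d7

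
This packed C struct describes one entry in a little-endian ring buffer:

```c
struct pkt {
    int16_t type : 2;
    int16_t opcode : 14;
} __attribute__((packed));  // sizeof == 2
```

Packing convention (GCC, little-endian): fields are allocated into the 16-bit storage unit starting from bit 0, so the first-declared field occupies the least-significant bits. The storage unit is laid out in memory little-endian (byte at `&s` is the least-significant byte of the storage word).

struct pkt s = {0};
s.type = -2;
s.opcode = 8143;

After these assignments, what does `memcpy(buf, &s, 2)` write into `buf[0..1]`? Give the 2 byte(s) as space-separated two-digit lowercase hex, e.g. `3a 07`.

type:2 = -2 → 0x2 << 0 → word 0x0002
opcode:14 = 8143 → 0x1fcf << 2 → word 0x7f3e
word = 0x7f3e → little-endian bytes:
  [0]=0x3e  [1]=0x7f

3e 7f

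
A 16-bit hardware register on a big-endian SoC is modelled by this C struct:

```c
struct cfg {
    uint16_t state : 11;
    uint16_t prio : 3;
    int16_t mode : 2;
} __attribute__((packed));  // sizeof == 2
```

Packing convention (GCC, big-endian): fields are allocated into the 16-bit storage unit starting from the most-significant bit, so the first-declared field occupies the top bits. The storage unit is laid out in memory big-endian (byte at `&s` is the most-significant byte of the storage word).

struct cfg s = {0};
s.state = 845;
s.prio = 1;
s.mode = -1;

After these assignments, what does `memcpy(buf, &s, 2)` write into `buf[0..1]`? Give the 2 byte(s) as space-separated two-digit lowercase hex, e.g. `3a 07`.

69 a7

[5+:11] state=845 & 0x7ff = 0x34d; word=0x69a0
[2+:3] prio=1 & 0x7 = 0x1; word=0x69a4
[0+:2] mode=-1 & 0x3 = 0x3; word=0x69a7
word = 0x69a7 → big-endian bytes:
  [0]=0x69  [1]=0xa7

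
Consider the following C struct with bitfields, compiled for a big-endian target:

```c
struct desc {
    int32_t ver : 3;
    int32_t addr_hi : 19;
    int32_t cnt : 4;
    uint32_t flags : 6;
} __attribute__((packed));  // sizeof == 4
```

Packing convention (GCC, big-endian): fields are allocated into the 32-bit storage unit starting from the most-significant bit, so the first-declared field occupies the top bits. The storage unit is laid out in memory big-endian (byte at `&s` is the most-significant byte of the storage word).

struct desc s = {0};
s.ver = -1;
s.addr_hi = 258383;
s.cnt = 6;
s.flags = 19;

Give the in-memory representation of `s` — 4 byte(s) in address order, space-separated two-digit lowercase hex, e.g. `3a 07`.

ef c5 3d 93

ver (3b) val=-1 bits=0x7 at bit 29: 0xe0000000
addr_hi (19b) val=258383 bits=0x3f14f at bit 10: 0xefc53c00
cnt (4b) val=6 bits=0x6 at bit 6: 0xefc53d80
flags (6b) val=19 bits=0x13 at bit 0: 0xefc53d93
word = 0xefc53d93 → big-endian bytes:
  [0]=0xef  [1]=0xc5  [2]=0x3d  [3]=0x93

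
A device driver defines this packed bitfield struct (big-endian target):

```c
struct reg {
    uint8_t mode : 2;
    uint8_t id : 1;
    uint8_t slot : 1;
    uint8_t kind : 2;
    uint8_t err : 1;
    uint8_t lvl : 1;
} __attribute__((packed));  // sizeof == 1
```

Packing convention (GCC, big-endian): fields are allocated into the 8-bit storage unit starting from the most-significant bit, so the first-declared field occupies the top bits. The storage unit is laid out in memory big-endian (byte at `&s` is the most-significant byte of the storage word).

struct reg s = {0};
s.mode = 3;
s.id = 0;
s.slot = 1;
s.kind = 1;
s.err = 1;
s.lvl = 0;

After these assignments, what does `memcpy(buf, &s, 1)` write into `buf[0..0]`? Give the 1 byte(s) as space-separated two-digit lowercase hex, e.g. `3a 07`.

[6+:2] mode=3 & 0x3 = 0x3; word=0xc0
[5+:1] id=0 & 0x1 = 0x0; word=0xc0
[4+:1] slot=1 & 0x1 = 0x1; word=0xd0
[2+:2] kind=1 & 0x3 = 0x1; word=0xd4
[1+:1] err=1 & 0x1 = 0x1; word=0xd6
[0+:1] lvl=0 & 0x1 = 0x0; word=0xd6
word = 0xd6 → big-endian bytes:
  [0]=0xd6

d6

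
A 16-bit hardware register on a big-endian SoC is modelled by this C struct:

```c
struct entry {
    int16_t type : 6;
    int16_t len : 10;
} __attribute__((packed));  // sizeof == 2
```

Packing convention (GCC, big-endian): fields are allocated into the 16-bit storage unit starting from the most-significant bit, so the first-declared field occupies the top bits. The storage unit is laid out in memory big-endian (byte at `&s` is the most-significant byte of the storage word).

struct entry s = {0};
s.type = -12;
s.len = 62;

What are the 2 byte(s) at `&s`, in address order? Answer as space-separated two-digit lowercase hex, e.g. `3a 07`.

d0 3e

type:6 = -12 → 0x34 << 10 → word 0xd000
len:10 = 62 → 0x3e << 0 → word 0xd03e
word = 0xd03e → big-endian bytes:
  [0]=0xd0  [1]=0x3e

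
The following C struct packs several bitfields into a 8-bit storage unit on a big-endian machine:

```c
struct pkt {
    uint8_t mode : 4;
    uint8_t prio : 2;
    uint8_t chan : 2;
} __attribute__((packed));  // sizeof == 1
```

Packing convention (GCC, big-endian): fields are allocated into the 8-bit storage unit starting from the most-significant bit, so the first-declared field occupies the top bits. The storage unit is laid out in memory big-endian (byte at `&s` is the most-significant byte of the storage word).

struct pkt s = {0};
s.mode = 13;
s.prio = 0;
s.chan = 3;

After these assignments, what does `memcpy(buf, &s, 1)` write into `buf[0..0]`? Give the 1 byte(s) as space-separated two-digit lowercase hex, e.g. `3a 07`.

d3

[4+:4] mode=13 & 0xf = 0xd; word=0xd0
[2+:2] prio=0 & 0x3 = 0x0; word=0xd0
[0+:2] chan=3 & 0x3 = 0x3; word=0xd3
word = 0xd3 → big-endian bytes:
  [0]=0xd3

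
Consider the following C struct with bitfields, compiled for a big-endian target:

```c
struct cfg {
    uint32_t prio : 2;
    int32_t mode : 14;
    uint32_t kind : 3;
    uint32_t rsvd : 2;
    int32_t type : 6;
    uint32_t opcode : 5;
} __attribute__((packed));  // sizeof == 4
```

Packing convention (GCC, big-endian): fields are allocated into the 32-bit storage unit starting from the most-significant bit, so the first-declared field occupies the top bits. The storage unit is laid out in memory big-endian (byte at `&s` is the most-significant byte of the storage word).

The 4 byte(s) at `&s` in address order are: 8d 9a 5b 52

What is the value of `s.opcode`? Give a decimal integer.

18

[0]=0x8d [1]=0x9a [2]=0x5b [3]=0x52 (big-endian) → word 0x8d9a5b52
prio [30+:2] = (word>>30) & 0x3 = 2
mode [16+:14] = (word>>16) & 0x3fff = 3482
kind [13+:3] = (word>>13) & 0x7 = 2
rsvd [11+:2] = (word>>11) & 0x3 = 3
type [5+:6] = (word>>5) & 0x3f = 26
opcode [0+:5] = (word>>0) & 0x1f = 18  ←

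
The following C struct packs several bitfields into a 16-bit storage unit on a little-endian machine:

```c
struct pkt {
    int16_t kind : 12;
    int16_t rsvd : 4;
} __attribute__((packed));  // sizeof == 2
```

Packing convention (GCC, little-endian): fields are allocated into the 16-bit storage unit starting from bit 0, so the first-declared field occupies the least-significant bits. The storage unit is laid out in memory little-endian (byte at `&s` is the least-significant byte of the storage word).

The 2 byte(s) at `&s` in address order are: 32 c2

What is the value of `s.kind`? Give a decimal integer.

562

[0]=0x32 [1]=0xc2 (little-endian) → word 0xc232
kind [0+:12] = (word>>0) & 0xfff = 562  ←
rsvd [12+:4] = (word>>12) & 0xf = 12
kind signed 12b, MSB=0: value = 562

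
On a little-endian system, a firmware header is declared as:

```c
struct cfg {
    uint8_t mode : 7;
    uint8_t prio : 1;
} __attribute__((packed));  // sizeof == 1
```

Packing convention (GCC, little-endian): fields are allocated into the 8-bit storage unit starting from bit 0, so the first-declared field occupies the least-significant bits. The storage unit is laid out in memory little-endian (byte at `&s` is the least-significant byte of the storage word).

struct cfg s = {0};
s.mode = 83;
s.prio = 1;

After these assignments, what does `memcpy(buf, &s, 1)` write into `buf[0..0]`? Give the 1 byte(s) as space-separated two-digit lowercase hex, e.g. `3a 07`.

d3

[0+:7] mode=83 & 0x7f = 0x53; word=0x53
[7+:1] prio=1 & 0x1 = 0x1; word=0xd3
word = 0xd3 → little-endian bytes:
  [0]=0xd3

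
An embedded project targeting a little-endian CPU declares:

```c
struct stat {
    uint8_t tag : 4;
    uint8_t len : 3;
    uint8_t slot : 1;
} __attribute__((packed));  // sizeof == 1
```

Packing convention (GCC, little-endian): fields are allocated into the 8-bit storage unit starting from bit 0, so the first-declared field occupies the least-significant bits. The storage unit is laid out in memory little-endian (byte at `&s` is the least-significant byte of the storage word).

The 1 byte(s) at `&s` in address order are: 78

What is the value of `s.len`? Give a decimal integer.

[0]=0x78 (little-endian) → word 0x78
tag:4 @ bit 0 → (0x78>>0)&0xf = 0x8
len:3 @ bit 4 → (0x78>>4)&0x7 = 0x7  ←
slot:1 @ bit 7 → (0x78>>7)&0x1 = 0x0

7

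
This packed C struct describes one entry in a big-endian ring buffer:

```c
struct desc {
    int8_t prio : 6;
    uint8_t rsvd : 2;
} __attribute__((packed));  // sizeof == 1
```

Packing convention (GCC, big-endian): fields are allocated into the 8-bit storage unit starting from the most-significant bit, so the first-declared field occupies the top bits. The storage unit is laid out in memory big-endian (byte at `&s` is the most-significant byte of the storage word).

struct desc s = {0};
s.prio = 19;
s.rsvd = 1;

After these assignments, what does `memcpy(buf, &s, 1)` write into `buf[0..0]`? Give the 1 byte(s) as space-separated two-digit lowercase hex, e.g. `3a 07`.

4d

prio (6b) val=19 bits=0x13 at bit 2: 0x4c
rsvd (2b) val=1 bits=0x1 at bit 0: 0x4d
word = 0x4d → big-endian bytes:
  [0]=0x4d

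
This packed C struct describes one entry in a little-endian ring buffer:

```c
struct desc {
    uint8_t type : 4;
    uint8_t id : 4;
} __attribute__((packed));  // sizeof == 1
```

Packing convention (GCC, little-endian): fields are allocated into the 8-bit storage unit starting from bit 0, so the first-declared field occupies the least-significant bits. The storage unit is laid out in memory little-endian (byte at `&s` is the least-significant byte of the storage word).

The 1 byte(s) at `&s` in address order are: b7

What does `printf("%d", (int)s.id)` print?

[0]=0xb7 (little-endian) → word 0xb7
type [0+:4] = (word>>0) & 0xf = 7
id [4+:4] = (word>>4) & 0xf = 11  ←

11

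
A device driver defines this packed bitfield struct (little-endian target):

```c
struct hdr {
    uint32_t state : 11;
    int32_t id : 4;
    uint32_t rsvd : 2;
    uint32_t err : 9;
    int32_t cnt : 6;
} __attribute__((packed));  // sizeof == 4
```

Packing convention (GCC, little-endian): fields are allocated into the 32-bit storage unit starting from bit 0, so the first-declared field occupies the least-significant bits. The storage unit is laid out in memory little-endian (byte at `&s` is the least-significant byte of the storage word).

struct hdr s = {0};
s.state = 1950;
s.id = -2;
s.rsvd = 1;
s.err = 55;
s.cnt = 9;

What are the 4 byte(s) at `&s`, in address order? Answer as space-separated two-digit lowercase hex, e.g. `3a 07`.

9e f7 6e 24

state:11 = 1950 → 0x79e << 0 → word 0x0000079e
id:4 = -2 → 0xe << 11 → word 0x0000779e
rsvd:2 = 1 → 0x1 << 15 → word 0x0000f79e
err:9 = 55 → 0x37 << 17 → word 0x006ef79e
cnt:6 = 9 → 0x9 << 26 → word 0x246ef79e
word = 0x246ef79e → little-endian bytes:
  [0]=0x9e  [1]=0xf7  [2]=0x6e  [3]=0x24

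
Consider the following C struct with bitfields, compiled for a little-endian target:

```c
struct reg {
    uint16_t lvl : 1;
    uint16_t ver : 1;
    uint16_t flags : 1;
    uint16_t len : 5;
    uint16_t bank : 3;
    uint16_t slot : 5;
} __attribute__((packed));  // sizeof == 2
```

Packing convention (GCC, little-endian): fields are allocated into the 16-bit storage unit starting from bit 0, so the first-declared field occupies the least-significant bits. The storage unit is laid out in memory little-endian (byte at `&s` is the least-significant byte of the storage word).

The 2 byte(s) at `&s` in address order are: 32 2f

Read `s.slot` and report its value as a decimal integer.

5

[0]=0x32 [1]=0x2f (little-endian) → word 0x2f32
lvl:1 @ bit 0 → (0x2f32>>0)&0x1 = 0x0
ver:1 @ bit 1 → (0x2f32>>1)&0x1 = 0x1
flags:1 @ bit 2 → (0x2f32>>2)&0x1 = 0x0
len:5 @ bit 3 → (0x2f32>>3)&0x1f = 0x6
bank:3 @ bit 8 → (0x2f32>>8)&0x7 = 0x7
slot:5 @ bit 11 → (0x2f32>>11)&0x1f = 0x5  ←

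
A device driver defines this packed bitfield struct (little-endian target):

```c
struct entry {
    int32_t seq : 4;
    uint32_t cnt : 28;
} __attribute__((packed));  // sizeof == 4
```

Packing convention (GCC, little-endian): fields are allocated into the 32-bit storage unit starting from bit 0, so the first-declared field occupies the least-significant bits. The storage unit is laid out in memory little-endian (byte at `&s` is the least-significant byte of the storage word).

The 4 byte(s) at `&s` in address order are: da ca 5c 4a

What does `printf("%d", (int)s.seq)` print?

-6

[0]=0xda [1]=0xca [2]=0x5c [3]=0x4a (little-endian) → word 0x4a5ccada
seq [0+:4] = (word>>0) & 0xf = 10  ←
cnt [4+:28] = (word>>4) & 0xfffffff = 77974701
seq signed 4b, MSB=1: 10 - 16 = -6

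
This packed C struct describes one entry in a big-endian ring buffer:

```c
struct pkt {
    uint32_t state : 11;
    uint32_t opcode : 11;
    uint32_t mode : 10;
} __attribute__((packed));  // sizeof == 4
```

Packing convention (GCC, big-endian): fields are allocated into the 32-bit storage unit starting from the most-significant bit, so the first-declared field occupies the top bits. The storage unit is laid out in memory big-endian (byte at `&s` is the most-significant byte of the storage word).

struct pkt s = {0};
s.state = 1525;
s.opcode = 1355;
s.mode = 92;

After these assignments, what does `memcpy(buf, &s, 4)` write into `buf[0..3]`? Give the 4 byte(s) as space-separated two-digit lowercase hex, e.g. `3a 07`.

be b5 2c 5c

[21+:11] state=1525 & 0x7ff = 0x5f5; word=0xbea00000
[10+:11] opcode=1355 & 0x7ff = 0x54b; word=0xbeb52c00
[0+:10] mode=92 & 0x3ff = 0x5c; word=0xbeb52c5c
word = 0xbeb52c5c → big-endian bytes:
  [0]=0xbe  [1]=0xb5  [2]=0x2c  [3]=0x5c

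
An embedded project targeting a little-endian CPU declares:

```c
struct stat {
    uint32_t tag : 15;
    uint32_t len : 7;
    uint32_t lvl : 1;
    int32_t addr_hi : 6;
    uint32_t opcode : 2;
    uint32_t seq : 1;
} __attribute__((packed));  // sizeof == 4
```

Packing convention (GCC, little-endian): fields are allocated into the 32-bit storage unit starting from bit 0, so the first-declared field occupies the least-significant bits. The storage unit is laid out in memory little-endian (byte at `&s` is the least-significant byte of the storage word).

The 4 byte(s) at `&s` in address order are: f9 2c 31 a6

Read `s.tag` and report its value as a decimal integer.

[0]=0xf9 [1]=0x2c [2]=0x31 [3]=0xa6 (little-endian) → word 0xa6312cf9
tag:15 @ bit 0 → (0xa6312cf9>>0)&0x7fff = 0x2cf9  ←
len:7 @ bit 15 → (0xa6312cf9>>15)&0x7f = 0x62
lvl:1 @ bit 22 → (0xa6312cf9>>22)&0x1 = 0x0
addr_hi:6 @ bit 23 → (0xa6312cf9>>23)&0x3f = 0xc
opcode:2 @ bit 29 → (0xa6312cf9>>29)&0x3 = 0x1
seq:1 @ bit 31 → (0xa6312cf9>>31)&0x1 = 0x1

11513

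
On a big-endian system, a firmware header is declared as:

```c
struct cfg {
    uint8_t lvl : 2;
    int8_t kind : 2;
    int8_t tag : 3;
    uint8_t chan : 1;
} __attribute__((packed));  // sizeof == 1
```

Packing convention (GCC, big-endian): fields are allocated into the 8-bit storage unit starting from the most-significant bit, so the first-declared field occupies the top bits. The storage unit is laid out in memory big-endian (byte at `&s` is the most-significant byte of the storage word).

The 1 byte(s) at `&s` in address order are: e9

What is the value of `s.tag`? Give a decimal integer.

-4

[0]=0xe9 (big-endian) → word 0xe9
lvl:2 @ bit 6 → (0xe9>>6)&0x3 = 0x3
kind:2 @ bit 4 → (0xe9>>4)&0x3 = 0x2
tag:3 @ bit 1 → (0xe9>>1)&0x7 = 0x4  ←
chan:1 @ bit 0 → (0xe9>>0)&0x1 = 0x1
tag signed 3b, MSB=1: 4 - 8 = -4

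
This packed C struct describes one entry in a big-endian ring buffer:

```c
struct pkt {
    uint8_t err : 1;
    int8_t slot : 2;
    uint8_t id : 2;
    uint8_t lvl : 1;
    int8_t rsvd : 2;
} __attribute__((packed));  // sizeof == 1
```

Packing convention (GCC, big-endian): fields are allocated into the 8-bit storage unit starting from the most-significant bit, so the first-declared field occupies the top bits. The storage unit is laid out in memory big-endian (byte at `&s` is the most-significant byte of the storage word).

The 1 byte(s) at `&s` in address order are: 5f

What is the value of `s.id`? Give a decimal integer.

3

[0]=0x5f (big-endian) → word 0x5f
err:1 @ bit 7 → (0x5f>>7)&0x1 = 0x0
slot:2 @ bit 5 → (0x5f>>5)&0x3 = 0x2
id:2 @ bit 3 → (0x5f>>3)&0x3 = 0x3  ←
lvl:1 @ bit 2 → (0x5f>>2)&0x1 = 0x1
rsvd:2 @ bit 0 → (0x5f>>0)&0x3 = 0x3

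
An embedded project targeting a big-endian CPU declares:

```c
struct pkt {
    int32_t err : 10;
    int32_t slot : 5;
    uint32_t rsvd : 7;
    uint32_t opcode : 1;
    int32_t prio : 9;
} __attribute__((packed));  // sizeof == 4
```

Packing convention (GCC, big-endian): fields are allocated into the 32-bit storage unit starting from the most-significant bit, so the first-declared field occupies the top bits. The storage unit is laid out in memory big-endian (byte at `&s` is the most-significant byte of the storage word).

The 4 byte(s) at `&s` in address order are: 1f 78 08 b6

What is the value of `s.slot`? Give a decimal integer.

[0]=0x1f [1]=0x78 [2]=0x08 [3]=0xb6 (big-endian) → word 0x1f7808b6
err:10 @ bit 22 → (0x1f7808b6>>22)&0x3ff = 0x7d
slot:5 @ bit 17 → (0x1f7808b6>>17)&0x1f = 0x1c  ←
rsvd:7 @ bit 10 → (0x1f7808b6>>10)&0x7f = 0x2
opcode:1 @ bit 9 → (0x1f7808b6>>9)&0x1 = 0x0
prio:9 @ bit 0 → (0x1f7808b6>>0)&0x1ff = 0xb6
slot signed 5b, MSB=1: 28 - 32 = -4

-4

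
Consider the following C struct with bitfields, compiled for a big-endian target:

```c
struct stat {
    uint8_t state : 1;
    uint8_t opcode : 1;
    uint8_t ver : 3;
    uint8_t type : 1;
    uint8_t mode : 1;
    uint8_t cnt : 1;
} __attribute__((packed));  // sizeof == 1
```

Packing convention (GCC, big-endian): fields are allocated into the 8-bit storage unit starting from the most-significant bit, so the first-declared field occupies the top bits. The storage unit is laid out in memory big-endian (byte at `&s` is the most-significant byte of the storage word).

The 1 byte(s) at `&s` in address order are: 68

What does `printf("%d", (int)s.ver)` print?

[0]=0x68 (big-endian) → word 0x68
state [7+:1] = (word>>7) & 0x1 = 0
opcode [6+:1] = (word>>6) & 0x1 = 1
ver [3+:3] = (word>>3) & 0x7 = 5  ←
type [2+:1] = (word>>2) & 0x1 = 0
mode [1+:1] = (word>>1) & 0x1 = 0
cnt [0+:1] = (word>>0) & 0x1 = 0

5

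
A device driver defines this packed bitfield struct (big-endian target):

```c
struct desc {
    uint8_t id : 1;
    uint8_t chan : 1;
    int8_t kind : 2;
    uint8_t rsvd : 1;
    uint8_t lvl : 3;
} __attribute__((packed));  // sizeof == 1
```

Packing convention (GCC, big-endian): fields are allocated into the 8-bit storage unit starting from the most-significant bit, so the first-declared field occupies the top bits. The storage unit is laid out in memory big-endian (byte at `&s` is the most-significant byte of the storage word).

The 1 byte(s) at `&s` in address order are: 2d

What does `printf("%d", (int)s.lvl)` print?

[0]=0x2d (big-endian) → word 0x2d
id:1 @ bit 7 → (0x2d>>7)&0x1 = 0x0
chan:1 @ bit 6 → (0x2d>>6)&0x1 = 0x0
kind:2 @ bit 4 → (0x2d>>4)&0x3 = 0x2
rsvd:1 @ bit 3 → (0x2d>>3)&0x1 = 0x1
lvl:3 @ bit 0 → (0x2d>>0)&0x7 = 0x5  ←

5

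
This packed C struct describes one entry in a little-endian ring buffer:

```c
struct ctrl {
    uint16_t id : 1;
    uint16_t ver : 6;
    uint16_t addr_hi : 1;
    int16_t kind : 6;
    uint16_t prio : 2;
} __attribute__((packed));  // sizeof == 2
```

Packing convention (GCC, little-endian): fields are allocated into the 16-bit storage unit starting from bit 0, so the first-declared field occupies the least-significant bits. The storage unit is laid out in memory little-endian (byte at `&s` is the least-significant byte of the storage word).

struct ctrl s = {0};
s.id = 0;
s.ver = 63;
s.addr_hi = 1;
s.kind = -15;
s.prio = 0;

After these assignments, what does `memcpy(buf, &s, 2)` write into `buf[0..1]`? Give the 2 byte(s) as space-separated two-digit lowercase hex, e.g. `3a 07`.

fe 31

id:1 = 0 → 0x0 << 0 → word 0x0000
ver:6 = 63 → 0x3f << 1 → word 0x007e
addr_hi:1 = 1 → 0x1 << 7 → word 0x00fe
kind:6 = -15 → 0x31 << 8 → word 0x31fe
prio:2 = 0 → 0x0 << 14 → word 0x31fe
word = 0x31fe → little-endian bytes:
  [0]=0xfe  [1]=0x31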